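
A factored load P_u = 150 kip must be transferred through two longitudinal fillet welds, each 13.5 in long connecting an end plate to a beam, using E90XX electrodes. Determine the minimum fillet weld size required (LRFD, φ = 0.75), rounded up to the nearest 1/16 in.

w = 1/4 in

E90XX → F_EXX = 90 ksi.
Total weld length L = 27 in.
Required throat t_e = P_u / (φ × 0.6 F_EXX × L) = 150 / (0.75 × 0.6 × 90 × 27) = 0.1372 in.
Required leg w = t_e / 0.707 = 0.194 in → use 1/4 in.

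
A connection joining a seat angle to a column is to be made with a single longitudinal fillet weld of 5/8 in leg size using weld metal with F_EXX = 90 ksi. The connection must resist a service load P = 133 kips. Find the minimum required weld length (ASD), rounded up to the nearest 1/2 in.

Throat t_e = 0.707 × 0.625 = 0.4419 in.
r_n/Ω = (0.6 × 90 × 0.4419) / 2.0 = 11.93 kip/in.
L_req = P / (r_n/Ω) = 133 / 11.93 = 11.15 in total.
Round up → use L = 11.5 in.

L = 11.5 in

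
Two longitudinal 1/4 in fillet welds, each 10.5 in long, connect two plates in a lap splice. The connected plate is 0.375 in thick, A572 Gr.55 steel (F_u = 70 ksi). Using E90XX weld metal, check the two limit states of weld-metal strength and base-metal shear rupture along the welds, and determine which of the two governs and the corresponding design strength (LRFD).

E90XX → F_EXX = 90 ksi.
t_e = 0.707 × 0.25 = 0.1767 in; L = 21 in.
Weld metal: φR_n = 0.75 × 0.6 × 90 × 0.1767 × 21 = 150.3 kip.
Base metal (shear rupture): φR_n = 0.75 × 0.6 × 70 × 0.375 × 21 = 248.1 kip.
Governing: weld metal.

φR_n ≈ 150 kip (weld metal governs)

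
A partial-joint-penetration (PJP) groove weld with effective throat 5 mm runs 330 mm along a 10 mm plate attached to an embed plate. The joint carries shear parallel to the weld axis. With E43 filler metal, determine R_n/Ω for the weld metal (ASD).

E43XX → F_EXX = 430 MPa.
Effective throat (given) t_e = 5 mm.
A_we = 5 × 330 = 1650 mm².
F_nw = 0.6 F_EXX = 258 MPa.
R_n/Ω = (258 × 1650) / 2.0 × 10⁻³ = 212.8 kN.

R_n/Ω ≈ 213 kN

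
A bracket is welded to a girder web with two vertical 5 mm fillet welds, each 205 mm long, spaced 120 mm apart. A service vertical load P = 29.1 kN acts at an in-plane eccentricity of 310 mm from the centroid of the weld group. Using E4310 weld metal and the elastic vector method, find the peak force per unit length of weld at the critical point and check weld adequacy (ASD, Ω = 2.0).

E43XX → F_EXX = 430 MPa.
Total weld length L_w = 410 mm. Treat welds as unit-width lines.
Polar moment about centroid: J = 2[d³/12 + d(b/2)²] = 2[205³/12 + 205×60²] = 2912000 mm³.
Direct shear f_v = P/L_w = 29.1×10³ / 410 = 70.98 N/mm (vertical).
Torsion M = P·e = 29.1×10³ × 310 = 9021000 N·mm.
Critical point at (x, y) = (60, 102.5) from centroid. f_tx = M·y/J = 317.5 N/mm; f_ty = M·x/J = 185.9 N/mm.
Resultant f_max = √[f_tx² + (f_v + f_ty)²] = √[317.5² + (70.98 + 185.9)²] = 408.4 N/mm.
Capacity per unit length: r_n/Ω = (1/2.0) × 0.6 × 430 × (0.707 × 5) = 456 N/mm.
408.4 ≤ 456 → adequate.

f_max ≈ 408 N/mm; adequate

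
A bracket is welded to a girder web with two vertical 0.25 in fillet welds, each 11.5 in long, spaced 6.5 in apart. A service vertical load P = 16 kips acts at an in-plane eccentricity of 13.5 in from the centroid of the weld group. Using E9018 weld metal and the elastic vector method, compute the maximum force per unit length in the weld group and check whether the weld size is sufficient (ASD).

f_max ≈ 3.27 kip/in; adequate

E90XX → F_EXX = 90 ksi.
Total weld length L_w = 23 in. Treat welds as unit-width lines.
Polar moment about centroid: J = 2[d³/12 + d(b/2)²] = 2[11.5³/12 + 11.5×3.25²] = 496.4 in³.
Direct shear f_v = P/L_w = 16 / 23 = 0.6957 kip/in (vertical).
Torsion M = P·e = 16 × 13.5 = 216 kip·in.
Critical point at (x, y) = (3.25, 5.75) from centroid. f_tx = M·y/J = 2.502 kip/in; f_ty = M·x/J = 1.414 kip/in.
Resultant f_max = √[f_tx² + (f_v + f_ty)²] = √[2.502² + (0.6957 + 1.414)²] = 3.273 kip/in.
Capacity per unit length: r_n/Ω = (1/2.0) × 0.6 × 90 × (0.707 × 0.25) = 4.772 kip/in.
3.273 ≤ 4.772 → adequate.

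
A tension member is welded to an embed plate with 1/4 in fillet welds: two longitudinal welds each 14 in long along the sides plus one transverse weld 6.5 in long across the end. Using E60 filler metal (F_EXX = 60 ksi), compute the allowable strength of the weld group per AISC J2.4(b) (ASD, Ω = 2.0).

R_n/Ω ≈ 110 kip

t_e = 0.707 × 0.25 = 0.1767 in.
R_nwl = 0.6 × 60 × 0.1767 × 28 = 178.2 kip (longitudinal, 2 welds).
R_nwt = 0.6 × 60 × 0.1767 × 6.5 = 41.36 kip (transverse, base value).
(i) R_nwl + R_nwt = 219.5 kip; (ii) 0.85 R_nwl + 1.5 R_nwt = 213.5 kip.
R_n = max = 219.5 kip [governs: (i)]; R_n/Ω = 109.8 kip.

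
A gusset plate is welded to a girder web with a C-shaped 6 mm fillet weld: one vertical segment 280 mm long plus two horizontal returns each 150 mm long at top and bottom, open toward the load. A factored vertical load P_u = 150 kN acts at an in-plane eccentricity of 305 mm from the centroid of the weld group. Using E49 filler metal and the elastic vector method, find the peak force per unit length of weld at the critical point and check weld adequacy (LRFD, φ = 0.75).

E49XX → F_EXX = 490 MPa.
Total weld length L_w = 580 mm. Treat welds as unit-width lines.
Centroid: x̄ = 2×150×75 / 580 = 38.79 mm from the vertical weld.
Polar moment about centroid: J = I_x + I_y = [280³/12 + 2×150×140²] + [280×38.79² + 2(150³/12 + 150×36.21²)] = 9086000 mm³.
Direct shear f_v = P/L_w = 150×10³ / 580 = 258.6 N/mm (vertical).
Torsion M = P·e = 150×10³ × 305 = 45750000 N·mm.
Critical point at (x, y) = (111.2, 140) from centroid. f_tx = M·y/J = 704.9 N/mm; f_ty = M·x/J = 559.9 N/mm.
Resultant f_max = √[f_tx² + (f_v + f_ty)²] = √[704.9² + (258.6 + 559.9)²] = 1080 N/mm.
Capacity per unit length: φr_n = 0.75 × 0.6 × 490 × (0.707 × 6) = 935.4 N/mm.
1080 > 935.4 → NOT adequate.

f_max ≈ 1080 N/mm; NOT adequate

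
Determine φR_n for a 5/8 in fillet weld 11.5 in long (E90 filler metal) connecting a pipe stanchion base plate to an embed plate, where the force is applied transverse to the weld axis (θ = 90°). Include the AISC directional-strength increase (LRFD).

E90XX → F_EXX = 90 ksi.
t_e = 0.707 × 0.625 = 0.4419 in; A_we = 0.4419 × 11.5 = 5.082 in².
Directional factor: 1.0 + 0.5 sin^1.5(90°) = 1.5.
F_nw = 0.6 × 90 × 1.5 = 81 ksi.
φR_n = 0.75 × 81 × 5.082 = 308.7 kip.

φR_n ≈ 309 kip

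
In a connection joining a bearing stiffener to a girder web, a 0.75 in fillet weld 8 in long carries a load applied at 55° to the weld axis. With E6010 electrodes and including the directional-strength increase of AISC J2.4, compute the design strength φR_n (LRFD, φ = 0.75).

E60XX → F_EXX = 60 ksi.
t_e = 0.707 × 0.75 = 0.5302 in; A_we = 0.5302 × 8 = 4.242 in².
Directional factor: 1.0 + 0.5 sin^1.5(55°) = 1.371.
F_nw = 0.6 × 60 × 1.371 = 49.35 ksi.
φR_n = 0.75 × 49.35 × 4.242 = 157 kip.

φR_n ≈ 157 kip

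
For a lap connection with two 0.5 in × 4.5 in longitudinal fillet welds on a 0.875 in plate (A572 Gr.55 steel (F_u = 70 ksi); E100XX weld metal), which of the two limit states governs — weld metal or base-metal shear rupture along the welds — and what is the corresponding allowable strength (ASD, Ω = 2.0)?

E100XX → F_EXX = 100 ksi.
t_e = 0.707 × 0.5 = 0.3535 in; L = 9 in.
Weld metal: R_n/Ω = (1/2.0) × 0.6 × 100 × 0.3535 × 9 = 95.44 kip.
Base metal (shear rupture): R_n/Ω = (1/2.0) × 0.6 × 70 × 0.875 × 9 = 165.4 kip.
Governing: weld metal.

R_n/Ω ≈ 95.4 kip (weld metal governs)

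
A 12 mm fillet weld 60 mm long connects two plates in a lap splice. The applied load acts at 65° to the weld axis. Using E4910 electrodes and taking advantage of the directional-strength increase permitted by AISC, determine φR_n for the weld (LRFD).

φR_n ≈ 161 kN

E49XX → F_EXX = 490 MPa.
t_e = 0.707 × 12 = 8.484 mm; A_we = 8.484 × 60 = 509 mm².
Directional factor: 1.0 + 0.5 sin^1.5(65°) = 1.431.
F_nw = 0.6 × 490 × 1.431 = 420.8 MPa.
φR_n = 0.75 × 420.8 × 509 × 10⁻³ = 160.7 kN.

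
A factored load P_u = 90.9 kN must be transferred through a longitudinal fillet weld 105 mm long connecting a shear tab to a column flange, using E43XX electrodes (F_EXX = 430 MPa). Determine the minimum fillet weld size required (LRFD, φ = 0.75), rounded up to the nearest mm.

Total weld length L = 105 mm.
Required throat t_e = P_u / (φ × 0.6 F_EXX × L) = 90.9 / (0.75 × 0.6 × 430 × 105 × 10⁻³) = 4.474 mm.
Required leg w = t_e / 0.707 = 6.328 mm → use 7 mm.

w = 7 mm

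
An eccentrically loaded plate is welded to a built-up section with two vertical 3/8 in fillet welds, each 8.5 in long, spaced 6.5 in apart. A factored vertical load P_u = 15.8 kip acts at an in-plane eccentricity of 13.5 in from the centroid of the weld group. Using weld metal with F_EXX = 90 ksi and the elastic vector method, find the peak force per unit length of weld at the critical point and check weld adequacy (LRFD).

Total weld length L_w = 17 in. Treat welds as unit-width lines.
Polar moment about centroid: J = 2[d³/12 + d(b/2)²] = 2[8.5³/12 + 8.5×3.25²] = 281.9 in³.
Direct shear f_v = P/L_w = 15.8 / 17 = 0.9294 kip/in (vertical).
Torsion M = P·e = 15.8 × 13.5 = 213.3 kip·in.
Critical point at (x, y) = (3.25, 4.25) from centroid. f_tx = M·y/J = 3.216 kip/in; f_ty = M·x/J = 2.459 kip/in.
Resultant f_max = √[f_tx² + (f_v + f_ty)²] = √[3.216² + (0.9294 + 2.459)²] = 4.671 kip/in.
Capacity per unit length: φr_n = 0.75 × 0.6 × 90 × (0.707 × 0.375) = 10.74 kip/in.
4.671 ≤ 10.74 → adequate.

f_max ≈ 4.67 kip/in; adequate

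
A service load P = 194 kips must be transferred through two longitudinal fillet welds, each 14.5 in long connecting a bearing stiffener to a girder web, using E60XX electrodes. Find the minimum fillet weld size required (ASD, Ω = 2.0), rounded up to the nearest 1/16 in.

E60XX → F_EXX = 60 ksi.
Total weld length L = 29 in.
Required throat t_e = P × Ω / (0.6 F_EXX × L) = 194 × 2.0 / (0.6 × 60 × 29) = 0.3716 in.
Required leg w = t_e / 0.707 = 0.5257 in → use 9/16 in.

w = 9/16 in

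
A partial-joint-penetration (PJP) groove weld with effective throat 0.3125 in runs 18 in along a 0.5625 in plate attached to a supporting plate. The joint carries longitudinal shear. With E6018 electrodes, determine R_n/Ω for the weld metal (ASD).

E60XX → F_EXX = 60 ksi.
Effective throat (given) t_e = 0.3125 in.
A_we = 0.3125 × 18 = 5.625 in².
F_nw = 0.6 F_EXX = 36 ksi.
R_n/Ω = (36 × 5.625) / 2.0 = 101.2 kip.

R_n/Ω ≈ 101 kip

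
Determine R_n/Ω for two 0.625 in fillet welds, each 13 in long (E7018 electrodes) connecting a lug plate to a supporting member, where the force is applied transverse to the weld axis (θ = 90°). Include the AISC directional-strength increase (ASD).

E70XX → F_EXX = 70 ksi.
t_e = 0.707 × 0.625 = 0.4419 in; A_we = 0.4419 × 26 = 11.49 in².
Directional factor: 1.0 + 0.5 sin^1.5(90°) = 1.5.
F_nw = 0.6 × 70 × 1.5 = 63 ksi.
R_n/Ω = (63 × 11.49) / 2.0 = 361.9 kip.

R_n/Ω ≈ 362 kip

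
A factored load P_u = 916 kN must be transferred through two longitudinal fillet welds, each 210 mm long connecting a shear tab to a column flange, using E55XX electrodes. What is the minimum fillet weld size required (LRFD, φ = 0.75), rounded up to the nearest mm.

w = 13 mm

E55XX → F_EXX = 550 MPa.
Total weld length L = 420 mm.
Required throat t_e = P_u / (φ × 0.6 F_EXX × L) = 916 / (0.75 × 0.6 × 550 × 420 × 10⁻³) = 8.812 mm.
Required leg w = t_e / 0.707 = 12.46 mm → use 13 mm.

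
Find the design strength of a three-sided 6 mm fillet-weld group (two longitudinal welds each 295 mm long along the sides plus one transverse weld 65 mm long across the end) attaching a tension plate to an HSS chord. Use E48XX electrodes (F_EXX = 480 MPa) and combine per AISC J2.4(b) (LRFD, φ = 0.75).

t_e = 0.707 × 6 = 4.242 mm.
R_nwl = 0.6 × 480 × 4.242 × 590 × 10⁻³ = 720.8 kN (longitudinal, 2 welds).
R_nwt = 0.6 × 480 × 4.242 × 65 × 10⁻³ = 79.41 kN (transverse, base value).
(i) R_nwl + R_nwt = 800.2 kN; (ii) 0.85 R_nwl + 1.5 R_nwt = 731.8 kN.
R_n = max = 800.2 kN [governs: (i)]; φR_n = 600.2 kN.

φR_n ≈ 600 kN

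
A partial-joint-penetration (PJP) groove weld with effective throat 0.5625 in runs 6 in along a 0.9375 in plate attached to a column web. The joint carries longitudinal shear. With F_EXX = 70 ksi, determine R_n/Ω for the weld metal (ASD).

Effective throat (given) t_e = 0.5625 in.
A_we = 0.5625 × 6 = 3.375 in².
F_nw = 0.6 F_EXX = 42 ksi.
R_n/Ω = (42 × 3.375) / 2.0 = 70.88 kips.

R_n/Ω ≈ 70.9 kips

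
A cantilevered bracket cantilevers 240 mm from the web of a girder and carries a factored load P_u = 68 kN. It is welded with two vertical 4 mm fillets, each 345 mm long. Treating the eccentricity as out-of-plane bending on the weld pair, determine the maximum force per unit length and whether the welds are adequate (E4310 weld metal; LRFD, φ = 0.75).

E43XX → F_EXX = 430 MPa.
L_w = 2 × 345 = 690 mm; section modulus (unit throat) S = 2 × L²/6 = 39680 mm².
Direct shear f_v = P/L_w = 68×10³/690 = 98.55 N/mm.
Moment M = P × e = 68×10³ × 240 = 16320000 N·mm; bending f_b = M/S = 411.3 N/mm.
f_max = √(f_v² + f_b²) = √(98.55² + 411.3²) = 423 N/mm.
φr_n = 0.75 × 0.6 × 430 × (0.707 × 4) = 547.2 N/mm → adequate.

f_max ≈ 423 N/mm; adequate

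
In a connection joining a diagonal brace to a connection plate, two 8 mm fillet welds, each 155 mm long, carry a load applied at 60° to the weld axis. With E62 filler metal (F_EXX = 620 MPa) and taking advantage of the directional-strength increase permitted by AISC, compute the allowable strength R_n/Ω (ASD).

t_e = 0.707 × 8 = 5.656 mm; A_we = 5.656 × 310 = 1753 mm².
Directional factor: 1.0 + 0.5 sin^1.5(60°) = 1.403.
F_nw = 0.6 × 620 × 1.403 = 521.9 MPa.
R_n/Ω = (521.9 × 1753) / 2.0 × 10⁻³ = 457.5 kN.

R_n/Ω ≈ 458 kN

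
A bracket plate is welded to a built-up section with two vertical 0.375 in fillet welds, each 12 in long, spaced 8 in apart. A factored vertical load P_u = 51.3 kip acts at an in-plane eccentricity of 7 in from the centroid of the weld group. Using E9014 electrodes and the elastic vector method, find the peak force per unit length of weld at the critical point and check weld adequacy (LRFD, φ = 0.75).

f_max ≈ 5.34 kip/in; adequate

E90XX → F_EXX = 90 ksi.
Total weld length L_w = 24 in. Treat welds as unit-width lines.
Polar moment about centroid: J = 2[d³/12 + d(b/2)²] = 2[12³/12 + 12×4²] = 672 in³.
Direct shear f_v = P/L_w = 51.3 / 24 = 2.137 kip/in (vertical).
Torsion M = P·e = 51.3 × 7 = 359.1 kip·in.
Critical point at (x, y) = (4, 6) from centroid. f_tx = M·y/J = 3.206 kip/in; f_ty = M·x/J = 2.137 kip/in.
Resultant f_max = √[f_tx² + (f_v + f_ty)²] = √[3.206² + (2.137 + 2.137)²] = 5.344 kip/in.
Capacity per unit length: φr_n = 0.75 × 0.6 × 90 × (0.707 × 0.375) = 10.74 kip/in.
5.344 ≤ 10.74 → adequate.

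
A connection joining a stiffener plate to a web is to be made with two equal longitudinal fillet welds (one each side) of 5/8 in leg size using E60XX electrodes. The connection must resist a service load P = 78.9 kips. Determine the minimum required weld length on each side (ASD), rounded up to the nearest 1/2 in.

L = 5 in on each side

E60XX → F_EXX = 60 ksi.
Throat t_e = 0.707 × 0.625 = 0.4419 in.
r_n/Ω = (0.6 × 60 × 0.4419) / 2.0 = 7.954 kip/in.
L_req = P / (r_n/Ω) = 78.9 / 7.954 = 9.92 in total.
Per side: 9.92 / 2 = 4.96 in.
Round up → use L = 5 in on each side.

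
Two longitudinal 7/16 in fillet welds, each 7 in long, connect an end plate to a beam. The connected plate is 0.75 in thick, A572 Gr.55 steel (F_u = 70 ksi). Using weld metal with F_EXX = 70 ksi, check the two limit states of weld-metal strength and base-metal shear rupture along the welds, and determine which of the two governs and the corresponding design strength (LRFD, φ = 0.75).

t_e = 0.707 × 0.4375 = 0.3093 in; L = 14 in.
Weld metal: φR_n = 0.75 × 0.6 × 70 × 0.3093 × 14 = 136.4 kips.
Base metal (shear rupture): φR_n = 0.75 × 0.6 × 70 × 0.75 × 14 = 330.8 kips.
Governing: weld metal.

φR_n ≈ 136 kips (weld metal governs)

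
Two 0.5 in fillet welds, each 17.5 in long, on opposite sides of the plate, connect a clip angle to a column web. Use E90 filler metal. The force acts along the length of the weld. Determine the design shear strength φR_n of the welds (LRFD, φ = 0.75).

φR_n ≈ 501 kip

E90XX → F_EXX = 90 ksi.
Effective throat t_e = 0.707 × 0.5 = 0.3535 in.
Total length L = 35 in; A_we = 0.3535 × 35 = 12.37 in².
F_nw = 0.6 F_EXX = 0.6 × 90 = 54 ksi.
φR_n = 0.75 × 54 × 12.37 = 501.1 kip.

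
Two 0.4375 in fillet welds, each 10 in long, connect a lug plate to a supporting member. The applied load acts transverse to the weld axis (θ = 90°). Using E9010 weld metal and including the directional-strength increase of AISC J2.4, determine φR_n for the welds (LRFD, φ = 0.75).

φR_n ≈ 376 kips

E90XX → F_EXX = 90 ksi.
t_e = 0.707 × 0.4375 = 0.3093 in; A_we = 0.3093 × 20 = 6.186 in².
Directional factor: 1.0 + 0.5 sin^1.5(90°) = 1.5.
F_nw = 0.6 × 90 × 1.5 = 81 ksi.
φR_n = 0.75 × 81 × 6.186 = 375.8 kips.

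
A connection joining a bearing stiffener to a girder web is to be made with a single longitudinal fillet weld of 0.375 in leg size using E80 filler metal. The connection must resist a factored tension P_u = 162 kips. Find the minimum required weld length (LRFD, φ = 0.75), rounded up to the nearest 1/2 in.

E80XX → F_EXX = 80 ksi.
Throat t_e = 0.707 × 0.375 = 0.2651 in.
φr_n = 0.75 × 0.6 × 80 × 0.2651 = 9.544 kips/in.
L_req = P_u / φr_n = 162 / 9.544 = 16.97 in total.
Round up → use L = 17 in.

L = 17 in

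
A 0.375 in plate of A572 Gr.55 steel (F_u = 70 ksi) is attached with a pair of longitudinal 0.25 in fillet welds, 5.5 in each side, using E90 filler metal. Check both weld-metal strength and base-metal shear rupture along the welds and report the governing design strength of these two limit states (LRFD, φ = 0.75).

φR_n ≈ 78.7 kip (weld metal governs)

E90XX → F_EXX = 90 ksi.
t_e = 0.707 × 0.25 = 0.1767 in; L = 11 in.
Weld metal: φR_n = 0.75 × 0.6 × 90 × 0.1767 × 11 = 78.74 kip.
Base metal (shear rupture): φR_n = 0.75 × 0.6 × 70 × 0.375 × 11 = 129.9 kip.
Governing: weld metal.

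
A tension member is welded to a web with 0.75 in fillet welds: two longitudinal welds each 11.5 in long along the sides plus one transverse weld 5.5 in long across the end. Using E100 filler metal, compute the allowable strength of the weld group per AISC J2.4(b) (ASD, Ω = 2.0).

R_n/Ω ≈ 453 kips

E100XX → F_EXX = 100 ksi.
t_e = 0.707 × 0.75 = 0.5302 in.
R_nwl = 0.6 × 100 × 0.5302 × 23 = 731.7 kips (longitudinal, 2 welds).
R_nwt = 0.6 × 100 × 0.5302 × 5.5 = 175 kips (transverse, base value).
(i) R_nwl + R_nwt = 906.7 kips; (ii) 0.85 R_nwl + 1.5 R_nwt = 884.5 kips.
R_n = max = 906.7 kips [governs: (i)]; R_n/Ω = 453.4 kips.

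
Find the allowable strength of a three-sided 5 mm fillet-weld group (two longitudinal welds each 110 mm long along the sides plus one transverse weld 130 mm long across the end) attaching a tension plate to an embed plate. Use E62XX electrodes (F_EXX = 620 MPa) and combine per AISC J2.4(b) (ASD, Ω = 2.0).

t_e = 0.707 × 5 = 3.535 mm.
R_nwl = 0.6 × 620 × 3.535 × 220 × 10⁻³ = 289.3 kN (longitudinal, 2 welds).
R_nwt = 0.6 × 620 × 3.535 × 130 × 10⁻³ = 171 kN (transverse, base value).
(i) R_nwl + R_nwt = 460.3 kN; (ii) 0.85 R_nwl + 1.5 R_nwt = 502.3 kN.
R_n = max = 502.3 kN [governs: (ii)]; R_n/Ω = 251.2 kN.

R_n/Ω ≈ 251 kN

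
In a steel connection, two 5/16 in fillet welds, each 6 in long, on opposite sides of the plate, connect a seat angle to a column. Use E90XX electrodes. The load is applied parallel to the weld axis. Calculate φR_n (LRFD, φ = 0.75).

E90XX → F_EXX = 90 ksi.
Effective throat t_e = 0.707 × 0.3125 = 0.2209 in.
Total length L = 12 in; A_we = 0.2209 × 12 = 2.651 in².
F_nw = 0.6 F_EXX = 0.6 × 90 = 54 ksi.
φR_n = 0.75 × 54 × 2.651 = 107.4 kips.

φR_n ≈ 107 kips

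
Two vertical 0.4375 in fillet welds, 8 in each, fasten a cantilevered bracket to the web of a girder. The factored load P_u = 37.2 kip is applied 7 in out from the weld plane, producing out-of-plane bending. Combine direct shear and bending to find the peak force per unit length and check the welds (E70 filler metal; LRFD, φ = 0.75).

f_max ≈ 12.4 kip/in; NOT adequate

E70XX → F_EXX = 70 ksi.
L_w = 2 × 8 = 16 in; section modulus (unit throat) S = 2 × L²/6 = 21.33 in².
Direct shear f_v = P/L_w = 37.2/16 = 2.325 kip/in.
Moment M = P × e = 37.2 × 7 = 260.4 kip·in; bending f_b = M/S = 12.21 kip/in.
f_max = √(f_v² + f_b²) = √(2.325² + 12.21²) = 12.43 kip/in.
φr_n = 0.75 × 0.6 × 70 × (0.707 × 0.4375) = 9.743 kip/in → NOT adequate.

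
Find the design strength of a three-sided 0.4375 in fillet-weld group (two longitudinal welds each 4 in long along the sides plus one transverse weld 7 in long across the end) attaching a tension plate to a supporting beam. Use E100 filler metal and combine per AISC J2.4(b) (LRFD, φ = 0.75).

E100XX → F_EXX = 100 ksi.
t_e = 0.707 × 0.4375 = 0.3093 in.
R_nwl = 0.6 × 100 × 0.3093 × 8 = 148.5 kips (longitudinal, 2 welds).
R_nwt = 0.6 × 100 × 0.3093 × 7 = 129.9 kips (transverse, base value).
(i) R_nwl + R_nwt = 278.4 kips; (ii) 0.85 R_nwl + 1.5 R_nwt = 321.1 kips.
R_n = max = 321.1 kips [governs: (ii)]; φR_n = 240.8 kips.

φR_n ≈ 241 kips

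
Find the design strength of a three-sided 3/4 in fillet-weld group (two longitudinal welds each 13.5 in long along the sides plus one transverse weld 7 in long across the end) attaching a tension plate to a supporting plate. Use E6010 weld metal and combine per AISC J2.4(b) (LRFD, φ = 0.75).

φR_n ≈ 487 kip

E60XX → F_EXX = 60 ksi.
t_e = 0.707 × 0.75 = 0.5302 in.
R_nwl = 0.6 × 60 × 0.5302 × 27 = 515.4 kip (longitudinal, 2 welds).
R_nwt = 0.6 × 60 × 0.5302 × 7 = 133.6 kip (transverse, base value).
(i) R_nwl + R_nwt = 649 kip; (ii) 0.85 R_nwl + 1.5 R_nwt = 638.5 kip.
R_n = max = 649 kip [governs: (i)]; φR_n = 486.8 kip.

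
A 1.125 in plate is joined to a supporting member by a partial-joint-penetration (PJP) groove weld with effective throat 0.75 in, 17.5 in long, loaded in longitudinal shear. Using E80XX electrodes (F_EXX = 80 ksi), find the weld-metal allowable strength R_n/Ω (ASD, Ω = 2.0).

R_n/Ω ≈ 315 kip

Effective throat (given) t_e = 0.75 in.
A_we = 0.75 × 17.5 = 13.12 in².
F_nw = 0.6 F_EXX = 48 ksi.
R_n/Ω = (48 × 13.12) / 2.0 = 315 kip.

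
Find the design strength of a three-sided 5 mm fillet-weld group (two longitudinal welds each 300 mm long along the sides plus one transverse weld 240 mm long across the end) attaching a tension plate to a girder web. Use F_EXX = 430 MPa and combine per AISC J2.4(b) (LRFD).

φR_n ≈ 595 kN

t_e = 0.707 × 5 = 3.535 mm.
R_nwl = 0.6 × 430 × 3.535 × 600 × 10⁻³ = 547.2 kN (longitudinal, 2 welds).
R_nwt = 0.6 × 430 × 3.535 × 240 × 10⁻³ = 218.9 kN (transverse, base value).
(i) R_nwl + R_nwt = 766.1 kN; (ii) 0.85 R_nwl + 1.5 R_nwt = 793.5 kN.
R_n = max = 793.5 kN [governs: (ii)]; φR_n = 595.1 kN.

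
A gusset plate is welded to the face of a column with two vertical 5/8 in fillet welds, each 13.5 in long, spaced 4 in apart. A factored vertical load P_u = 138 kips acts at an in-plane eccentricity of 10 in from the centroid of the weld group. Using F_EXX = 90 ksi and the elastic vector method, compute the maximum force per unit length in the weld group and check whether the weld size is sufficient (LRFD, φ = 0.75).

Total weld length L_w = 27 in. Treat welds as unit-width lines.
Polar moment about centroid: J = 2[d³/12 + d(b/2)²] = 2[13.5³/12 + 13.5×2²] = 518.1 in³.
Direct shear f_v = P/L_w = 138 / 27 = 5.111 kip/in (vertical).
Torsion M = P·e = 138 × 10 = 1380 kip·in.
Critical point at (x, y) = (2, 6.75) from centroid. f_tx = M·y/J = 17.98 kip/in; f_ty = M·x/J = 5.328 kip/in.
Resultant f_max = √[f_tx² + (f_v + f_ty)²] = √[17.98² + (5.111 + 5.328)²] = 20.79 kip/in.
Capacity per unit length: φr_n = 0.75 × 0.6 × 90 × (0.707 × 0.625) = 17.9 kip/in.
20.79 > 17.9 → NOT adequate.

f_max ≈ 20.8 kip/in; NOT adequate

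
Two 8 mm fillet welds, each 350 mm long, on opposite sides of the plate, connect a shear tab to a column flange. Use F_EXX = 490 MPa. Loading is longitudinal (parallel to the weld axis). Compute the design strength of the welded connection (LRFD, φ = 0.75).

Effective throat t_e = 0.707 × 8 = 5.656 mm.
Total length L = 700 mm; A_we = 5.656 × 700 = 3959 mm².
F_nw = 0.6 F_EXX = 0.6 × 490 = 294 MPa.
φR_n = 0.75 × 294 × 3959 × 10⁻³ = 873 kN.

φR_n ≈ 873 kN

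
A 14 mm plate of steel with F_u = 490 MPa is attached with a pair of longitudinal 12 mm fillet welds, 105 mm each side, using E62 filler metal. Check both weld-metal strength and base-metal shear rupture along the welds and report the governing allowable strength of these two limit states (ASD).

R_n/Ω ≈ 331 kN (weld metal governs)

E62XX → F_EXX = 620 MPa.
t_e = 0.707 × 12 = 8.484 mm; L = 210 mm.
Weld metal: R_n/Ω = (1/2.0) × 0.6 × 620 × 8.484 × 210 × 10⁻³ = 331.4 kN.
Base metal (shear rupture): R_n/Ω = (1/2.0) × 0.6 × 490 × 14 × 210 × 10⁻³ = 432.2 kN.
Governing: weld metal.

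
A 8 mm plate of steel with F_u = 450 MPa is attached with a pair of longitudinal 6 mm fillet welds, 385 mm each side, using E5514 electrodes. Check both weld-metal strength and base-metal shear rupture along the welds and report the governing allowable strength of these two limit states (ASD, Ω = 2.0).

R_n/Ω ≈ 539 kN (weld metal governs)

E55XX → F_EXX = 550 MPa.
t_e = 0.707 × 6 = 4.242 mm; L = 770 mm.
Weld metal: R_n/Ω = (1/2.0) × 0.6 × 550 × 4.242 × 770 × 10⁻³ = 538.9 kN.
Base metal (shear rupture): R_n/Ω = (1/2.0) × 0.6 × 450 × 8 × 770 × 10⁻³ = 831.6 kN.
Governing: weld metal.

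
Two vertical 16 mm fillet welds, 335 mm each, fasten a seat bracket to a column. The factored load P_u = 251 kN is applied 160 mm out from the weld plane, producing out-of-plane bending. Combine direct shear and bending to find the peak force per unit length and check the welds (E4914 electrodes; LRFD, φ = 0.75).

f_max ≈ 1140 N/mm; adequate

E49XX → F_EXX = 490 MPa.
L_w = 2 × 335 = 670 mm; section modulus (unit throat) S = 2 × L²/6 = 37410 mm².
Direct shear f_v = P/L_w = 251×10³/670 = 374.6 N/mm.
Moment M = P × e = 251×10³ × 160 = 40160000 N·mm; bending f_b = M/S = 1074 N/mm.
f_max = √(f_v² + f_b²) = √(374.6² + 1074²) = 1137 N/mm.
φr_n = 0.75 × 0.6 × 490 × (0.707 × 16) = 2494 N/mm → adequate.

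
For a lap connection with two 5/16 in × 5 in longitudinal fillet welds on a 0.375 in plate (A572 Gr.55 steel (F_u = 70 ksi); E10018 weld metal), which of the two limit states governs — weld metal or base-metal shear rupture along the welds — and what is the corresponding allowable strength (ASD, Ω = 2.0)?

E100XX → F_EXX = 100 ksi.
t_e = 0.707 × 0.3125 = 0.2209 in; L = 10 in.
Weld metal: R_n/Ω = (1/2.0) × 0.6 × 100 × 0.2209 × 10 = 66.28 kip.
Base metal (shear rupture): R_n/Ω = (1/2.0) × 0.6 × 70 × 0.375 × 10 = 78.75 kip.
Governing: weld metal.

R_n/Ω ≈ 66.3 kip (weld metal governs)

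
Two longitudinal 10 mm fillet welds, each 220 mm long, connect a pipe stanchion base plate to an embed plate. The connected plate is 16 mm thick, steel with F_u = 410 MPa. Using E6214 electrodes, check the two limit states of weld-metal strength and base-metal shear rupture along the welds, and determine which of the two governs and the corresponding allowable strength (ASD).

R_n/Ω ≈ 579 kN (weld metal governs)

E62XX → F_EXX = 620 MPa.
t_e = 0.707 × 10 = 7.07 mm; L = 440 mm.
Weld metal: R_n/Ω = (1/2.0) × 0.6 × 620 × 7.07 × 440 × 10⁻³ = 578.6 kN.
Base metal (shear rupture): R_n/Ω = (1/2.0) × 0.6 × 410 × 16 × 440 × 10⁻³ = 865.9 kN.
Governing: weld metal.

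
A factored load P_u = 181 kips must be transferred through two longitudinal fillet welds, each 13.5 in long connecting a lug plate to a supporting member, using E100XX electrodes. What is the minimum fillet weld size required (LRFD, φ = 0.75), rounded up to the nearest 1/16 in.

E100XX → F_EXX = 100 ksi.
Total weld length L = 27 in.
Required throat t_e = P_u / (φ × 0.6 F_EXX × L) = 181 / (0.75 × 0.6 × 100 × 27) = 0.149 in.
Required leg w = t_e / 0.707 = 0.2107 in → use 1/4 in.

w = 1/4 in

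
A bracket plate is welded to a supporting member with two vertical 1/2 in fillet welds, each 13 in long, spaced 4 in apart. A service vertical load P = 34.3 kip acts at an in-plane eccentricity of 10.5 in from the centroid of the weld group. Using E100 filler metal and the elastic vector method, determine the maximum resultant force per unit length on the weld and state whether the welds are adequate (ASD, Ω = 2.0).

f_max ≈ 5.74 kip/in; adequate

E100XX → F_EXX = 100 ksi.
Total weld length L_w = 26 in. Treat welds as unit-width lines.
Polar moment about centroid: J = 2[d³/12 + d(b/2)²] = 2[13³/12 + 13×2²] = 470.2 in³.
Direct shear f_v = P/L_w = 34.3 / 26 = 1.319 kip/in (vertical).
Torsion M = P·e = 34.3 × 10.5 = 360.15 kip·in.
Critical point at (x, y) = (2, 6.5) from centroid. f_tx = M·y/J = 4.979 kip/in; f_ty = M·x/J = 1.532 kip/in.
Resultant f_max = √[f_tx² + (f_v + f_ty)²] = √[4.979² + (1.319 + 1.532)²] = 5.738 kip/in.
Capacity per unit length: r_n/Ω = (1/2.0) × 0.6 × 100 × (0.707 × 0.5) = 10.6 kip/in.
5.738 ≤ 10.6 → adequate.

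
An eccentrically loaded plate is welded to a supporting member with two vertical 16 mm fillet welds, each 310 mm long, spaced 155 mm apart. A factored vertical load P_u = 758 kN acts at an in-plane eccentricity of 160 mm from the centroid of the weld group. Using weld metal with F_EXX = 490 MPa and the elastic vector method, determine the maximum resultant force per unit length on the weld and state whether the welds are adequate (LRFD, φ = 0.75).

f_max ≈ 3160 N/mm; NOT adequate

Total weld length L_w = 620 mm. Treat welds as unit-width lines.
Polar moment about centroid: J = 2[d³/12 + d(b/2)²] = 2[310³/12 + 310×77.5²] = 8689000 mm³.
Direct shear f_v = P/L_w = 758×10³ / 620 = 1223 N/mm (vertical).
Torsion M = P·e = 758×10³ × 160 = 121280000 N·mm.
Critical point at (x, y) = (77.5, 155) from centroid. f_tx = M·y/J = 2163 N/mm; f_ty = M·x/J = 1082 N/mm.
Resultant f_max = √[f_tx² + (f_v + f_ty)²] = √[2163² + (1223 + 1082)²] = 3161 N/mm.
Capacity per unit length: φr_n = 0.75 × 0.6 × 490 × (0.707 × 16) = 2494 N/mm.
3161 > 2494 → NOT adequate.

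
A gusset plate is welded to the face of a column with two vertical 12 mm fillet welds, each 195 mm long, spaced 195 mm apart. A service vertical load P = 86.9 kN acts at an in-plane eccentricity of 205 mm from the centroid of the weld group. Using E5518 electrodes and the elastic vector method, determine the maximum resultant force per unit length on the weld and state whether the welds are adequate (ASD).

f_max ≈ 673 N/mm; adequate

E55XX → F_EXX = 550 MPa.
Total weld length L_w = 390 mm. Treat welds as unit-width lines.
Polar moment about centroid: J = 2[d³/12 + d(b/2)²] = 2[195³/12 + 195×97.5²] = 4943000 mm³.
Direct shear f_v = P/L_w = 86.9×10³ / 390 = 222.8 N/mm (vertical).
Torsion M = P·e = 86.9×10³ × 205 = 17814000 N·mm.
Critical point at (x, y) = (97.5, 97.5) from centroid. f_tx = M·y/J = 351.4 N/mm; f_ty = M·x/J = 351.4 N/mm.
Resultant f_max = √[f_tx² + (f_v + f_ty)²] = √[351.4² + (222.8 + 351.4)²] = 673.2 N/mm.
Capacity per unit length: r_n/Ω = (1/2.0) × 0.6 × 550 × (0.707 × 12) = 1400 N/mm.
673.2 ≤ 1400 → adequate.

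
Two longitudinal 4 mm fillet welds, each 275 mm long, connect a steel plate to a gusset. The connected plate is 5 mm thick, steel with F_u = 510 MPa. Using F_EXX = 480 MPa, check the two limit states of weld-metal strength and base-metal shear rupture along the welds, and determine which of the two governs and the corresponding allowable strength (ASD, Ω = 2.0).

R_n/Ω ≈ 224 kN (weld metal governs)

t_e = 0.707 × 4 = 2.828 mm; L = 550 mm.
Weld metal: R_n/Ω = (1/2.0) × 0.6 × 480 × 2.828 × 550 × 10⁻³ = 224 kN.
Base metal (shear rupture): R_n/Ω = (1/2.0) × 0.6 × 510 × 5 × 550 × 10⁻³ = 420.8 kN.
Governing: weld metal.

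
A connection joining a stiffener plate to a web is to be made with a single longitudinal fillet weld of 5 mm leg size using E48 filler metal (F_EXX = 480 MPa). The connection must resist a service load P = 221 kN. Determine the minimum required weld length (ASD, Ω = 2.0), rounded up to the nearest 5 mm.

L = 435 mm

Throat t_e = 0.707 × 5 = 3.535 mm.
r_n/Ω = (0.6 × 480 × 3.535) / 2.0 = 509 N/mm = 0.509 kN/mm.
L_req = P / (r_n/Ω) = 221 / 0.509 = 434.2 mm total.
Round up → use L = 435 mm.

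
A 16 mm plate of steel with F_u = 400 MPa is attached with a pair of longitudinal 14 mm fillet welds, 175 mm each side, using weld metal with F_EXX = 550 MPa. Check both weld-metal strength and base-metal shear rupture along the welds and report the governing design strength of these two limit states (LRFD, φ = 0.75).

φR_n ≈ 857 kN (weld metal governs)

t_e = 0.707 × 14 = 9.898 mm; L = 350 mm.
Weld metal: φR_n = 0.75 × 0.6 × 550 × 9.898 × 350 × 10⁻³ = 857.4 kN.
Base metal (shear rupture): φR_n = 0.75 × 0.6 × 400 × 16 × 350 × 10⁻³ = 1008 kN.
Governing: weld metal.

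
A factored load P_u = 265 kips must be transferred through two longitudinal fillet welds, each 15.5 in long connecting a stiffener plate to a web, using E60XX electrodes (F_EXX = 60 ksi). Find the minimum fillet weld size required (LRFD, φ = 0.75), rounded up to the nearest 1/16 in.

Total weld length L = 31 in.
Required throat t_e = P_u / (φ × 0.6 F_EXX × L) = 265 / (0.75 × 0.6 × 60 × 31) = 0.3166 in.
Required leg w = t_e / 0.707 = 0.4478 in → use 1/2 in.

w = 1/2 in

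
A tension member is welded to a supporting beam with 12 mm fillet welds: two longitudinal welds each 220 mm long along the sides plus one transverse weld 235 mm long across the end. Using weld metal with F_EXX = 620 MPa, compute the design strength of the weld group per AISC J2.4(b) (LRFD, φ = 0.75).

t_e = 0.707 × 12 = 8.484 mm.
R_nwl = 0.6 × 620 × 8.484 × 440 × 10⁻³ = 1389 kN (longitudinal, 2 welds).
R_nwt = 0.6 × 620 × 8.484 × 235 × 10⁻³ = 741.7 kN (transverse, base value).
(i) R_nwl + R_nwt = 2130 kN; (ii) 0.85 R_nwl + 1.5 R_nwt = 2293 kN.
R_n = max = 2293 kN [governs: (ii)]; φR_n = 1720 kN.

φR_n ≈ 1720 kN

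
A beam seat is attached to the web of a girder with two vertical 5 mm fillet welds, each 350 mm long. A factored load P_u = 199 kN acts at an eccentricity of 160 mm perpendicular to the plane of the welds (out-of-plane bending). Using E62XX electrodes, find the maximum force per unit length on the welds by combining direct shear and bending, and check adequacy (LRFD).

E62XX → F_EXX = 620 MPa.
L_w = 2 × 350 = 700 mm; section modulus (unit throat) S = 2 × L²/6 = 40830 mm².
Direct shear f_v = P/L_w = 199×10³/700 = 284.3 N/mm.
Moment M = P × e = 199×10³ × 160 = 31840000 N·mm; bending f_b = M/S = 779.8 N/mm.
f_max = √(f_v² + f_b²) = √(284.3² + 779.8²) = 830 N/mm.
φr_n = 0.75 × 0.6 × 620 × (0.707 × 5) = 986.3 N/mm → adequate.

f_max ≈ 830 N/mm; adequate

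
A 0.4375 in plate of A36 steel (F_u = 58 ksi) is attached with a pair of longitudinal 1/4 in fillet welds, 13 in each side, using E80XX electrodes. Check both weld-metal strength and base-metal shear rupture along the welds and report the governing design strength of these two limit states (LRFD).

E80XX → F_EXX = 80 ksi.
t_e = 0.707 × 0.25 = 0.1767 in; L = 26 in.
Weld metal: φR_n = 0.75 × 0.6 × 80 × 0.1767 × 26 = 165.4 kips.
Base metal (shear rupture): φR_n = 0.75 × 0.6 × 58 × 0.4375 × 26 = 296.9 kips.
Governing: weld metal.

φR_n ≈ 165 kips (weld metal governs)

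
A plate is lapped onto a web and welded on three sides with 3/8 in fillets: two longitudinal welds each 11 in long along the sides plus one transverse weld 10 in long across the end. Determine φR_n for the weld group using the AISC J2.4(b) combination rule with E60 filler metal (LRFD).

φR_n ≈ 241 kips

E60XX → F_EXX = 60 ksi.
t_e = 0.707 × 0.375 = 0.2651 in.
R_nwl = 0.6 × 60 × 0.2651 × 22 = 210 kips (longitudinal, 2 welds).
R_nwt = 0.6 × 60 × 0.2651 × 10 = 95.44 kips (transverse, base value).
(i) R_nwl + R_nwt = 305.4 kips; (ii) 0.85 R_nwl + 1.5 R_nwt = 321.6 kips.
R_n = max = 321.6 kips [governs: (ii)]; φR_n = 241.2 kips.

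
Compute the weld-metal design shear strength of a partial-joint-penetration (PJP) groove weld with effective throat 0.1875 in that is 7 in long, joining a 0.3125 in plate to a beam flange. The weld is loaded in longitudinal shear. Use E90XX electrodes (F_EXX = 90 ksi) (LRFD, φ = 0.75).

Effective throat (given) t_e = 0.1875 in.
A_we = 0.1875 × 7 = 1.312 in².
F_nw = 0.6 F_EXX = 54 ksi.
φR_n = 0.75 × 54 × 1.312 = 53.16 kip.

φR_n ≈ 53.2 kip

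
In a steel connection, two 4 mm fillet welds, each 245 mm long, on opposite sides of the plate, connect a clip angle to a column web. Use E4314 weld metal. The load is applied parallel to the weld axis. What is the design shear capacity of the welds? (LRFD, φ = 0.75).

φR_n ≈ 268 kN

E43XX → F_EXX = 430 MPa.
Effective throat t_e = 0.707 × 4 = 2.828 mm.
Total length L = 490 mm; A_we = 2.828 × 490 = 1386 mm².
F_nw = 0.6 F_EXX = 0.6 × 430 = 258 MPa.
φR_n = 0.75 × 258 × 1386 × 10⁻³ = 268.1 kN.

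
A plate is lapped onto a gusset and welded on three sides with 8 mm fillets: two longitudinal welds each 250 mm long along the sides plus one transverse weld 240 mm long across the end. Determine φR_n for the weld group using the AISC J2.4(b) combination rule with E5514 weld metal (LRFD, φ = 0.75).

φR_n ≈ 1100 kN

E55XX → F_EXX = 550 MPa.
t_e = 0.707 × 8 = 5.656 mm.
R_nwl = 0.6 × 550 × 5.656 × 500 × 10⁻³ = 933.2 kN (longitudinal, 2 welds).
R_nwt = 0.6 × 550 × 5.656 × 240 × 10⁻³ = 448 kN (transverse, base value).
(i) R_nwl + R_nwt = 1381 kN; (ii) 0.85 R_nwl + 1.5 R_nwt = 1465 kN.
R_n = max = 1465 kN [governs: (ii)]; φR_n = 1099 kN.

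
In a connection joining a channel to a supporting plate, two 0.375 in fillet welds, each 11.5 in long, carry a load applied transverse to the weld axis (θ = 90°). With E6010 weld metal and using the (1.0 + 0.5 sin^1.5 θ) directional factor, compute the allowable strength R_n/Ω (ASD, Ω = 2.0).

R_n/Ω ≈ 165 kip

E60XX → F_EXX = 60 ksi.
t_e = 0.707 × 0.375 = 0.2651 in; A_we = 0.2651 × 23 = 6.098 in².
Directional factor: 1.0 + 0.5 sin^1.5(90°) = 1.5.
F_nw = 0.6 × 60 × 1.5 = 54 ksi.
R_n/Ω = (54 × 6.098) / 2.0 = 164.6 kip.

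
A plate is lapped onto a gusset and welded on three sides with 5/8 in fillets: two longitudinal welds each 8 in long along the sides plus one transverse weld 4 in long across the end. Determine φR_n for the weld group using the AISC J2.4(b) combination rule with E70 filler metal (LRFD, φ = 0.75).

φR_n ≈ 278 kip

E70XX → F_EXX = 70 ksi.
t_e = 0.707 × 0.625 = 0.4419 in.
R_nwl = 0.6 × 70 × 0.4419 × 16 = 296.9 kip (longitudinal, 2 welds).
R_nwt = 0.6 × 70 × 0.4419 × 4 = 74.23 kip (transverse, base value).
(i) R_nwl + R_nwt = 371.2 kip; (ii) 0.85 R_nwl + 1.5 R_nwt = 363.8 kip.
R_n = max = 371.2 kip [governs: (i)]; φR_n = 278.4 kip.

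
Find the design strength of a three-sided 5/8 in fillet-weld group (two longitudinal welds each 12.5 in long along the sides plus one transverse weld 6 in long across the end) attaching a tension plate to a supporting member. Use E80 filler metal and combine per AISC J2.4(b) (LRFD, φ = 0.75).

E80XX → F_EXX = 80 ksi.
t_e = 0.707 × 0.625 = 0.4419 in.
R_nwl = 0.6 × 80 × 0.4419 × 25 = 530.2 kips (longitudinal, 2 welds).
R_nwt = 0.6 × 80 × 0.4419 × 6 = 127.3 kips (transverse, base value).
(i) R_nwl + R_nwt = 657.5 kips; (ii) 0.85 R_nwl + 1.5 R_nwt = 641.6 kips.
R_n = max = 657.5 kips [governs: (i)]; φR_n = 493.1 kips.

φR_n ≈ 493 kips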